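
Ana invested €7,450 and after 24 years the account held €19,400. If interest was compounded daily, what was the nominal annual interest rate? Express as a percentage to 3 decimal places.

(1 + r/365)^8760 = 19,400/7,450 = 2.60403.
1 + r/365 = 2.60403^(1/8760) ≈ 1.000109, so r/365 ≈ 0.000109259.
r ≈ 365·0.000109259 = 3.98796%.

3.988%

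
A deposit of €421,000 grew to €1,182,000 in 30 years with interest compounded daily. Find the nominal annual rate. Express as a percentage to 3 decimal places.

The 10950-period growth factor is 1,182,000/421,000 = 2.8076.
r/365 = 2.8076^(1/10950) − 1 ≈ 0.0000942812, so r ≈ 365·0.0000942812 = 3.44126%.

3.441%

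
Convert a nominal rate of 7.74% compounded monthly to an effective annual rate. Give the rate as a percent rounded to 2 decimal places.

EAR = (1 + 7.74%/12)^12 − 1 = (1 + 0.00645)^12 − 1.
(1 + 0.00645)^12 ≈ 1.080206, so EAR ≈ 8.02057%.

8.02%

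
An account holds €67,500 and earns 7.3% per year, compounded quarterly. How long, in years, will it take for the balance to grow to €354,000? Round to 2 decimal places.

22.91 years

We need (1 + 0.01825)^(4t) = 5.2444, so 4t = ln 5.2444 / ln 1.01825 ≈ 91.6299.
t ≈ 91.6299/4 = 22.9075 years.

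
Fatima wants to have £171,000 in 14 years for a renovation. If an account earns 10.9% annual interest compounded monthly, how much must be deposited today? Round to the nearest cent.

Periodic rate = 10.9%/12 = 0.00908333; 168 periods.
P = 171,000/(1 + 0.109/12)^168 ≈ 171,000/4.56816275616 ≈ 37,432.9920.

£37,432.99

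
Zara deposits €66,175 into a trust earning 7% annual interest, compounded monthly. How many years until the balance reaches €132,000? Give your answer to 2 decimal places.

9.89 years

(1 + 0.00583333)^(12t) = 132,000/66,175 = 1.9947.
12t·ln(1 + 0.00583333) = ln(1.9947); 12t = 0.6905/0.00581639 ≈ 118.7162.
t ≈ 9.8930 years.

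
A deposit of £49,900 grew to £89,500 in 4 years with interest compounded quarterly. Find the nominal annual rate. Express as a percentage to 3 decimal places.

14.875%

(1 + r/4)^16 = 89,500/49,900 = 1.79359.
1 + r/4 = 1.79359^(1/16) ≈ 1.037188, so r/4 ≈ 0.0371884.
r ≈ 4·0.0371884 = 14.87536%.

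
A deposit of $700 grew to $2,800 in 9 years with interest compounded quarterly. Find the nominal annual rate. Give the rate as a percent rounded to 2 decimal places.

15.70%

The 36-period growth factor is 2,800/700 = 4.
r/4 = 4^(1/36) − 1 ≈ 0.0392592, so r ≈ 4·0.0392592 = 15.70369%.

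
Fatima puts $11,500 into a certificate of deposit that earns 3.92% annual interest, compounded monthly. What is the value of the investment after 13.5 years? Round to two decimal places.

Periodic rate = 3.92%/12 = 0.00326667; periods = 12·13.5 = 162.
A = 11,500·(1 + 0.0392/12)^162 ≈ 11,500·1.6961102104 ≈ 19,505.2674.

$19,505.27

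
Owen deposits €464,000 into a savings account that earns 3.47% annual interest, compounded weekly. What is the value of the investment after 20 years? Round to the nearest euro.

€928,577

Periodic rate = 3.47%/52 = 0.000667308; periods = 52·20 = 1040.
A = 464,000·(1 + 0.0347/52)^1040 ≈ 464,000·2.00124311944 ≈ 928,576.8074.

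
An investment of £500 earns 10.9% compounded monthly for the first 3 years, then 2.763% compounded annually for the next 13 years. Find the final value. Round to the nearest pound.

After 3 years at 10.9%: 500 × 1.3847558 ≈ 692.3779.
Then 13 years at 2.763%: 692.3779 × 1.42520739 ≈ 986.7821.

£987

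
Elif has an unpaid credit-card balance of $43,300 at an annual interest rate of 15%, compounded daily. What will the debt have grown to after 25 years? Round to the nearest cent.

Growth factor = (1 + 0.15/365)^9125 ≈ 42.48833905473.
A ≈ 43,300 × 42.48833905473 ≈ 1,839,745.0811.

$1,839,745.08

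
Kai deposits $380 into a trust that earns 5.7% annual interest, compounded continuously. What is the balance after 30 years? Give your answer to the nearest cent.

$2,101.01

A = P·e^(rt) = 380·e^(0.057·30) = 380·e^1.71.
e^1.71 ≈ 5.528961478, so A ≈ 2,101.0054.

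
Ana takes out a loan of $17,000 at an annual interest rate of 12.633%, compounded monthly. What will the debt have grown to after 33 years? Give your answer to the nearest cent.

$1,075,253.96

Periodic rate = 12.633%/12 = 0.0105275; periods = 12·33 = 396.
A = 17,000·(1 + 0.0105275)^396 ≈ 17,000·63.25023289132 ≈ 1,075,253.9592.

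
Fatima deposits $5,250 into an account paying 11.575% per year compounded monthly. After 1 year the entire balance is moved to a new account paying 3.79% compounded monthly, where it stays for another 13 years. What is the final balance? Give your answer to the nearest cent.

$9,634.47

Phase 1: 5,250·(1 + 0.11575/12)^12 ≈ 5,890.9860.
Phase 2: 5,890.9860·(1 + 0.0379/12)^156 ≈ 9,634.4669.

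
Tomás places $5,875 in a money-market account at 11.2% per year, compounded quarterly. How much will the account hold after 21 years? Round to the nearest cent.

$59,762.60

Periodic rate = 11.2%/4 = 0.028; periods = 4·21 = 84.
A = 5,875·(1 + 0.028)^84 ≈ 5,875·10.17235789 ≈ 59,762.6026.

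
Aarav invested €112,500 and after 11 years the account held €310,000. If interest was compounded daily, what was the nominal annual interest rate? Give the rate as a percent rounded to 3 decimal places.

9.216%

The 4015-period growth factor is 310,000/112,500 = 2.75556.
r/365 = 2.75556^(1/4015) − 1 ≈ 0.00025249, so r ≈ 365·0.00025249 = 9.21588%.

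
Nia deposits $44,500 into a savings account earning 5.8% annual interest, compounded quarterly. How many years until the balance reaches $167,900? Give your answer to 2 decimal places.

(1 + 0.0145)^(4t) = 167,900/44,500 = 3.773.
4t·ln(1 + 0.0145) = ln(3.773); 4t = 1.3279/0.0143959 ≈ 92.2402.
t ≈ 23.0601 years.

23.06 years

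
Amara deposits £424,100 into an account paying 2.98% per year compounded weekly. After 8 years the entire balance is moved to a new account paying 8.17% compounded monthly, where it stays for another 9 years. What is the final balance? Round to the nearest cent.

After 8 years at 2.98%: 424,100 × 1.269130112907 ≈ 538,238.0809.
Then 9 years at 8.17%: 538,238.0809 × 2.08091607987 ≈ 1,120,028.2773.

£1,120,028.28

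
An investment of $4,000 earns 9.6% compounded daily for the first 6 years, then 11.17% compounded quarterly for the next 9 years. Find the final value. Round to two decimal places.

After 6 years at 9.6%: 4,000 × 1.7787738264 ≈ 7,115.0953.
Then 9 years at 11.17%: 7,115.0953 × 2.695326799 ≈ 19,177.5071.

$19,177.51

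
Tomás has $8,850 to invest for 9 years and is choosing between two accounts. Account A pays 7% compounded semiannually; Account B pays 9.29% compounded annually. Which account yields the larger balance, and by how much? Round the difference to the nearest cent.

Account B, by $3,247.66

A: (1 + 0.035)^18 ≈ 1.8574891955, so 8,850 × 1.8574891955 ≈ 16,438.7794.
B: (1 + 0.0929)^9 ≈ 2.2244560711, so 8,850 × 2.2244560711 ≈ 19,686.4362.
Difference ≈ 3,247.6568 in favor of B.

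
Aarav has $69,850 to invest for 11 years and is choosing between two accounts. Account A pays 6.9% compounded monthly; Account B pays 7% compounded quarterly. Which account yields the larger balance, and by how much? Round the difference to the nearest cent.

A: (1 + 0.00575)^132 ≈ 2.1315005258, so 69,850 × 2.1315005258 ≈ 148,885.3117.
B: (1 + 0.0175)^44 ≈ 2.1454301893, so 69,850 × 2.1454301893 ≈ 149,858.2987.
Difference ≈ 972.9870 in favor of B.

Account B, by $972.99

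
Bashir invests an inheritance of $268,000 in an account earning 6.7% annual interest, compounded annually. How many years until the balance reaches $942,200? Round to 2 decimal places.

19.39 years

(1 + 0.067)^t = 942,200/268,000 = 3.5157.
t·ln(1 + 0.067) = ln(3.5157); t = 1.2572/0.064851 ≈ 19.3865.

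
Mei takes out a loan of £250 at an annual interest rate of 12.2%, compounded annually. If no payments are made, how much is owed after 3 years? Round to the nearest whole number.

£353

Growth factor = (1 + 0.122)^3 ≈ 1.41246785.
A ≈ 250 × 1.41246785 ≈ 353.1170.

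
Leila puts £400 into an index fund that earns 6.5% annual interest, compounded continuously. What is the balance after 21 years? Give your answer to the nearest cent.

A = P·e^(rt) = 400·e^(0.065·21) = 400·e^1.365.
e^1.365 ≈ 3.915723052, so A ≈ 1,566.2892.

£1,566.29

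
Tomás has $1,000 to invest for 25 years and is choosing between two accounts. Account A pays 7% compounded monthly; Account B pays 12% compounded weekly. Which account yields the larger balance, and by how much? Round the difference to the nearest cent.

Account A growth factor: (1 + 0.07/12)^300 ≈ 5.725418209; balance ≈ 5,725.4182.
Account B growth factor: (1 + 0.12/52)^1300 ≈ 20.016236672; balance ≈ 20,016.2367.
Account B is larger by 14,290.8185.

Account B, by $14,290.82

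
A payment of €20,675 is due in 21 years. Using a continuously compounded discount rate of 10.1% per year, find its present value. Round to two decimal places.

P = A·e^(−rt) = 20,675·e^(−2.121).
e^(−2.121) ≈ 0.11991165688, so P ≈ 2,479.1735.

€2,479.17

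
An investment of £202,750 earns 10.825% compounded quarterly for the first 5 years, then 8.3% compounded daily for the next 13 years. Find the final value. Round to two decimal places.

£1,017,299.40

Phase 1: 202,750·(1 + 0.0270625)^20 ≈ 345,858.3894.
Phase 2: 345,858.3894·(1 + 0.083/365)^4745 ≈ 1,017,299.4020.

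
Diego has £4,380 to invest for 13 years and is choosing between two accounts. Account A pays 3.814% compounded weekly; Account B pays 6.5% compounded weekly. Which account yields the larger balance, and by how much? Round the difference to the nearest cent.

A: (1 + 0.03814/52)^676 ≈ 1.641545632, so 4,380 × 1.641545632 ≈ 7,189.9699.
B: (1 + 0.00125)^676 ≈ 2.3267496989, so 4,380 × 2.3267496989 ≈ 10,191.1637.
Difference ≈ 3,001.1938 in favor of B.

Account B, by £3,001.19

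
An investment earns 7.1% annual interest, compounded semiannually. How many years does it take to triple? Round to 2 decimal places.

15.75 years

(1 + 0.0355)^(2t) = 3.
2t = ln 3 / ln(1 + 0.0355) ≈ 1.0986/0.0348844 ≈ 31.4929.
t ≈ 15.7465.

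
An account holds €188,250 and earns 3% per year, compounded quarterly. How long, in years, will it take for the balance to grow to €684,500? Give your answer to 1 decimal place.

43.2 years

We need (1 + 0.0075)^(4t) = 3.6361, so 4t = ln 3.6361 / ln 1.0075 ≈ 172.7670.
t ≈ 172.7670/4 = 43.1918 years.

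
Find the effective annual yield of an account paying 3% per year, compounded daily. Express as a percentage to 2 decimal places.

EAR = (1 + 3%/365)^365 − 1 = (1 + 0.0000821918)^365 − 1.
(1 + 0.0000821918)^365 ≈ 1.030453, so EAR ≈ 3.04533%.

3.05%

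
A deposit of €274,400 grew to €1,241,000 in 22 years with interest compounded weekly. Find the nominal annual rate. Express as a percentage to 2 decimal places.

(1 + r/52)^1144 = 1,241,000/274,400 = 4.52259.
1 + r/52 = 4.52259^(1/1144) ≈ 1.00132, so r/52 ≈ 0.00132.
r ≈ 52·0.00132 = 6.86401%.

6.86%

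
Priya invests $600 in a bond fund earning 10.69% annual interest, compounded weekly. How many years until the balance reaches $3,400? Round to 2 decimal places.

16.24 years

(1 + 0.00205577)^(52t) = 3,400/600 = 5.6667.
52t·ln(1 + 0.00205577) = ln(5.6667); 52t = 1.7346/0.00205366 ≈ 844.6393.
t ≈ 16.2431 years.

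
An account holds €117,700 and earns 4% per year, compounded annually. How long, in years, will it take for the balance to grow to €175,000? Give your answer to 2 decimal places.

10.11 years

We need (1 + 0.04)^t = 1.4868, so t = ln 1.4868 / ln 1.04 ≈ 10.1132.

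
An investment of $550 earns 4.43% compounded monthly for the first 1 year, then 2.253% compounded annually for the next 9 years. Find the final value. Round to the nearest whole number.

$703

Phase 1: 550·(1 + 0.0443/12)^12 ≈ 574.8658.
Phase 2: 574.8658·(1 + 0.02253)^9 ≈ 702.5076.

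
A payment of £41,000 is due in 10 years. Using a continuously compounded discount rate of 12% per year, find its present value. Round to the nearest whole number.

£12,349

P = A·e^(−rt) = 41,000·e^(−1.2).
e^(−1.2) ≈ 0.30119421191, so P ≈ 12,348.9627.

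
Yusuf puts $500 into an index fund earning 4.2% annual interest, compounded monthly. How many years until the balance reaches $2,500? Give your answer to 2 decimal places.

38.39 years

(1 + 0.0035)^(12t) = 2,500/500 = 5.
12t·ln(1 + 0.0035) = ln(5); 12t = 1.6094/0.00349389 ≈ 460.6437.
t ≈ 38.3870 years.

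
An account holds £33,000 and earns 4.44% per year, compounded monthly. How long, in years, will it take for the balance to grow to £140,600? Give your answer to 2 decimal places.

(1 + 0.0037)^(12t) = 140,600/33,000 = 4.2606.
12t·ln(1 + 0.0037) = ln(4.2606); 12t = 1.4494/0.00369317 ≈ 392.4571.
t ≈ 32.7048 years.

32.70 years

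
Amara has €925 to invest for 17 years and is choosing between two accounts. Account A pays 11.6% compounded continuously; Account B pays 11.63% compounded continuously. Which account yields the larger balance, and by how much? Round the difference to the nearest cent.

Account A growth factor: e^(0.116·17) = e^1.972 ≈ 7.185032192; balance ≈ 6,646.1548.
Account B growth factor: e^(0.1163·17) = e^1.9771 ≈ 7.221769457; balance ≈ 6,680.1367.
Account B is larger by 33.9820.

Account B, by €33.98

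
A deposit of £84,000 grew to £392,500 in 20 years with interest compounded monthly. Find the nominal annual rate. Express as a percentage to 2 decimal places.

(1 + r/12)^240 = 392,500/84,000 = 4.67262.
1 + r/12 = 4.67262^(1/240) ≈ 1.006445, so r/12 ≈ 0.00644451.
r ≈ 12·0.00644451 = 7.73341%.

7.73%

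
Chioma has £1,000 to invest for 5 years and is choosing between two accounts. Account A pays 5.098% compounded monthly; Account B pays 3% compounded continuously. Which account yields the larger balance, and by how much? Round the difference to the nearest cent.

Account A, by £127.80

Account A growth factor: (1 + 0.05098/12)^60 ≈ 1.289636091; balance ≈ 1,289.6361.
Account B growth factor: e^(0.03·5) = e^0.15 ≈ 1.161834243; balance ≈ 1,161.8342.
Account A is larger by 127.8018.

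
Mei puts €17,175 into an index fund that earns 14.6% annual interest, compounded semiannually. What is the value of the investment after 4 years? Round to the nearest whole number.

Periodic rate = 14.6%/2 = 0.073; periods = 2·4 = 8.
A = 17,175·(1 + 0.073)^8 ≈ 17,175·1.7571052474 ≈ 30,178.2826.

€30,178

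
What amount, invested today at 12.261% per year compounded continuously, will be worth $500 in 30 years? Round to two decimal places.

$12.63

P = A·e^(−rt) = 500·e^(−3.6783).
e^(−3.6783) ≈ 0.0252658904, so P ≈ 12.6329.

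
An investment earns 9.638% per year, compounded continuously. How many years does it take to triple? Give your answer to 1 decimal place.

11.4 years

e^(0.09638t) = 3, so 0.09638t = ln 3 ≈ 1.0986.
t ≈ 1.0986/0.09638 ≈ 11.3988.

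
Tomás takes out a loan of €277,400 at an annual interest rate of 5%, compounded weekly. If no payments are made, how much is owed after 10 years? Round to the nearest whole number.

€457,245

Growth factor = (1 + 0.05/52)^520 ≈ 1.64832524492.
A ≈ 277,400 × 1.64832524492 ≈ 457,245.4229.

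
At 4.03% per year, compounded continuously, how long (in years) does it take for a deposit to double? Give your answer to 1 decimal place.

17.2 years

e^(0.0403t) = 2, so 0.0403t = ln 2 ≈ 0.69315.
t ≈ 0.69315/0.0403 ≈ 17.1997.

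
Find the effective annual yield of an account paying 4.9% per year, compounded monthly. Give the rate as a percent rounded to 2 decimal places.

One year is 12 periods at 0.00408333 each: (1 + 0.00408333)^12 ≈ 1.050116.
EAR = 1.050116 − 1 ≈ 5.01156%.

5.01%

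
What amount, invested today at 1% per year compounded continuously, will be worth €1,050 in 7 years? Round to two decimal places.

€979.01

P = A·e^(−rt) = 1,050·e^(−0.07).
e^(−0.07) ≈ 0.9323938199, so P ≈ 979.0135.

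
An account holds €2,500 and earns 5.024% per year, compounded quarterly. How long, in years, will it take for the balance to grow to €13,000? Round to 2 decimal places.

We need (1 + 0.01256)^(4t) = 5.2, so 4t = ln 5.2 / ln 1.01256 ≈ 132.0852.
t ≈ 132.0852/4 = 33.0213 years.

33.02 years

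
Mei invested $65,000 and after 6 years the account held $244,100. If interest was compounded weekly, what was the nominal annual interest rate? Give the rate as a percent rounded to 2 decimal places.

(1 + r/52)^312 = 244,100/65,000 = 3.75538.
1 + r/52 = 3.75538^(1/312) ≈ 1.00425, so r/52 ≈ 0.00425.
r ≈ 52·0.00425 = 22.10001%.

22.10%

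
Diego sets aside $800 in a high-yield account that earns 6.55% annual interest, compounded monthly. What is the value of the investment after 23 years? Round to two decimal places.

Periodic rate = 6.55%/12 = 0.00545833; periods = 12·23 = 276.
A = 800·(1 + 0.0655/12)^276 ≈ 800·4.492473364 ≈ 3,593.9787.

$3,593.98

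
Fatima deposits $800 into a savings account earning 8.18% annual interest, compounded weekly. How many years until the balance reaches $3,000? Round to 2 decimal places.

(1 + 0.00157308)^(52t) = 3,000/800 = 3.75.
52t·ln(1 + 0.00157308) = ln(3.75); 52t = 1.3218/0.00157184 ≈ 840.8967.
t ≈ 16.1711 years.

16.17 years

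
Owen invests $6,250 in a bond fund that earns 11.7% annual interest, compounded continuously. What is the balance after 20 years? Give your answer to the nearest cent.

A = P·e^(rt) = 6,250·e^(0.117·20) = 6,250·e^2.34.
e^2.34 ≈ 10.381236563, so A ≈ 64,882.7285.

$64,882.73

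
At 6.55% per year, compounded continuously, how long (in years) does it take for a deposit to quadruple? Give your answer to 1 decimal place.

e^(0.0655t) = 4, so 0.0655t = ln 4 ≈ 1.3863.
t ≈ 1.3863/0.0655 ≈ 21.1648.

21.2 years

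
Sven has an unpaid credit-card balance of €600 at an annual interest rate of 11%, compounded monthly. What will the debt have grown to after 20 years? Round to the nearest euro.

€5,361

Periodic rate = 11%/12 = 0.00916667; periods = 12·20 = 240.
A = 600·(1 + 0.11/12)^240 ≈ 600·8.935015349 ≈ 5,361.0092.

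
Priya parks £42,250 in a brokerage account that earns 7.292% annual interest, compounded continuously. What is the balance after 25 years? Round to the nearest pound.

A = P·e^(rt) = 42,250·e^(0.07292·25) = 42,250·e^1.823.
e^1.823 ≈ 6.19040182639, so A ≈ 261,544.4772.

£261,544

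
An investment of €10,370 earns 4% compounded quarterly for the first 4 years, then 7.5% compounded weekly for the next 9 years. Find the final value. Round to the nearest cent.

After 4 years at 4%: 10,370 × 1.1725786449 ≈ 12,159.6405.
Then 9 years at 7.5%: 12,159.6405 × 1.9630780768 ≈ 23,870.3238.

€23,870.32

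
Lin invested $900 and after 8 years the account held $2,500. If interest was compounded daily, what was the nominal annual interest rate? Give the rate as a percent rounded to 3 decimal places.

12.773%

(1 + r/365)^2920 = 2,500/900 = 2.77778.
1 + r/365 = 2.77778^(1/2920) ≈ 1.00035, so r/365 ≈ 0.000349942.
r ≈ 365·0.000349942 = 12.77287%.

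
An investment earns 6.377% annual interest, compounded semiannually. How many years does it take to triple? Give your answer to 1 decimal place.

17.5 years

(1 + 0.031885)^(2t) = 3.
2t = ln 3 / ln(1 + 0.031885) ≈ 1.0986/0.0313872 ≈ 35.0019.
t ≈ 17.5009.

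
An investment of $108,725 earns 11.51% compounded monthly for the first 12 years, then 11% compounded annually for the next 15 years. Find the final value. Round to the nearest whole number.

After 12 years at 11.51%: 108,725 × 3.953566367638 ≈ 429,851.5033.
Then 15 years at 11%: 429,851.5033 × 4.784589488338 ≈ 2,056,662.9843.

$2,056,663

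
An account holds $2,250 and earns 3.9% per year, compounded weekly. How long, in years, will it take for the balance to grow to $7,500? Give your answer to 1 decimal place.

We need (1 + 0.00075)^(52t) = 3.3333, so 52t = ln 3.3333 / ln 1.00075 ≈ 1605.8990.
t ≈ 1605.8990/52 = 30.8827 years.

30.9 years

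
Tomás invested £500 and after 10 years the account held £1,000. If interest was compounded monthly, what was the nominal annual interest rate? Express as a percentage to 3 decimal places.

6.952%

The 120-period growth factor is 1,000/500 = 2.
r/12 = 2^(1/120) − 1 ≈ 0.00579294, so r ≈ 12·0.00579294 = 6.95153%.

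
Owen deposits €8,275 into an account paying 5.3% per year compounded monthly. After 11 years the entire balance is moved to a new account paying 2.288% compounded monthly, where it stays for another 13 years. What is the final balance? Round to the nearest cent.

After 11 years at 5.3%: 8,275 × 1.7891064764 ≈ 14,804.8561.
Then 13 years at 2.288%: 14,804.8561 × 1.3460263404 ≈ 19,927.7263.

€19,927.73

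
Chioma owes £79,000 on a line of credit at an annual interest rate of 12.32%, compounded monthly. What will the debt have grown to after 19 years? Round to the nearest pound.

Growth factor = (1 + 0.1232/12)^228 ≈ 10.2662879104.
A ≈ 79,000 × 10.2662879104 ≈ 811,036.7449.

£811,037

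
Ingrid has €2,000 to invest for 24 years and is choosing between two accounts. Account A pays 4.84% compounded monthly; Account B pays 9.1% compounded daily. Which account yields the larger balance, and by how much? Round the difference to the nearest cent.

A: (1 + 0.0484/12)^288 ≈ 3.187585456, so 2,000 × 3.187585456 ≈ 6,375.1709.
B: (1 + 0.091/365)^8760 ≈ 8.8793450015, so 2,000 × 8.8793450015 ≈ 17,758.6900.
Difference ≈ 11,383.5191 in favor of B.

Account B, by €11,383.52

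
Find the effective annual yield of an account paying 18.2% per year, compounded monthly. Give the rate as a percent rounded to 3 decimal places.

19.798%

One year is 12 periods at 0.0151667 each: (1 + 0.0151667)^12 ≈ 1.197976.
EAR = 1.197976 − 1 ≈ 19.79762%.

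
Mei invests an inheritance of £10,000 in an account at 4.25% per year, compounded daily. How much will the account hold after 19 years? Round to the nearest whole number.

Periodic rate = 4.25%/365 = 0.000116438; periods = 365·19 = 6935.
A = 10,000·(1 + 0.0425/365)^6935 ≈ 10,000·2.2421898315 ≈ 22,421.8983.

£22,422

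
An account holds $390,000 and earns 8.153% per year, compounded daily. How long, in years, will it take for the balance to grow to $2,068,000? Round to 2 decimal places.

20.46 years

We need (1 + 0.00022337)^(365t) = 5.3026, so 365t = ln 5.3026 / ln 1.000223 ≈ 7469.1222.
t ≈ 7469.1222/365 = 20.4633 years.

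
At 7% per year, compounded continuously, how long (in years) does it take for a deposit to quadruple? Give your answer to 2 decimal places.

19.80 years

e^(0.07t) = 4, so 0.07t = ln 4 ≈ 1.3863.
t ≈ 1.3863/0.07 ≈ 19.8042.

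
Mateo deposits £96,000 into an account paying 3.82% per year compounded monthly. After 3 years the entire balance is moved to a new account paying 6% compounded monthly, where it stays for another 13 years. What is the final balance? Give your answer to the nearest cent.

£234,351.62

After 3 years at 3.82%: 96,000 × 1.1212206761 ≈ 107,637.1849.
Then 13 years at 6%: 107,637.1849 × 2.17723663854 ≈ 234,351.6226.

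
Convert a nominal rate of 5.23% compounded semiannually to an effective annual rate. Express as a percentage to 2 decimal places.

5.30%

EAR = (1 + 5.23%/2)^2 − 1 = (1 + 0.02615)^2 − 1.
(1 + 0.02615)^2 ≈ 1.052984, so EAR ≈ 5.29838%.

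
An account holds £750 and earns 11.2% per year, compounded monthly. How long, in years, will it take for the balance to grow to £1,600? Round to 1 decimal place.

6.8 years

We need (1 + 0.00933333)^(12t) = 2.1333, so 12t = ln 2.1333 / ln 1.009333 ≈ 81.5589.
t ≈ 81.5589/12 = 6.7966 years.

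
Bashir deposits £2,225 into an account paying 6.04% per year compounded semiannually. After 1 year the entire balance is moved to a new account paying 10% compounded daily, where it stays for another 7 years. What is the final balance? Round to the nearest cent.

Phase 1: 2,225·(1 + 0.0302)^2 ≈ 2,361.4193.
Phase 2: 2,361.4193·(1 + 0.1/365)^2555 ≈ 4,754.8586.

£4,754.86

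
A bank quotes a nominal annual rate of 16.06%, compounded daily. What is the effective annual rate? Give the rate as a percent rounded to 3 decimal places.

17.417%

EAR = (1 + 16.06%/365)^365 − 1 = (1 + 0.00044)^365 − 1.
(1 + 0.00044)^365 ≈ 1.174174, so EAR ≈ 17.41737%.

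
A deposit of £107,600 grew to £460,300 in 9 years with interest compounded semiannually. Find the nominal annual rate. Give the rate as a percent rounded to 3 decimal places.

16.819%

(1 + r/2)^18 = 460,300/107,600 = 4.27788.
1 + r/2 = 4.27788^(1/18) ≈ 1.084097, so r/2 ≈ 0.0840973.
r ≈ 2·0.0840973 = 16.81946%.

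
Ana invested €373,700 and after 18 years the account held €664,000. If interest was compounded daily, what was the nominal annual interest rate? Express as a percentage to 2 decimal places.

(1 + r/365)^6570 = 664,000/373,700 = 1.77683.
1 + r/365 = 1.77683^(1/6570) ≈ 1.000087, so r/365 ≈ 0.0000874968.
r ≈ 365·0.0000874968 = 3.19363%.

3.19%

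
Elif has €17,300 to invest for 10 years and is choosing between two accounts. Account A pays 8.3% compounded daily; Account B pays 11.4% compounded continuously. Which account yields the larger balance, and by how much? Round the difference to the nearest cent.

Account A growth factor: (1 + 0.083/365)^3650 ≈ 2.2931023631; balance ≈ 39,670.6709.
Account B growth factor: e^(0.114·10) = e^1.14 ≈ 3.1267683652; balance ≈ 54,093.0927.
Account B is larger by 14,422.4218.

Account B, by €14,422.42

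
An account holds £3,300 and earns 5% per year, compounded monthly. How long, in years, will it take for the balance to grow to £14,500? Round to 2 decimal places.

29.67 years

We need (1 + 0.00416667)^(12t) = 4.3939, so 12t = ln 4.3939 / ln 1.004167 ≈ 355.9939.
t ≈ 355.9939/12 = 29.6662 years.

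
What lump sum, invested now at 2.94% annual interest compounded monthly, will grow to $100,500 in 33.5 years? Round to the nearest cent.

$37,579.63

Periodic rate = 2.94%/12 = 0.00245; 402 periods.
P = 100,500/(1 + 0.00245)^402 ≈ 100,500/2.67432086135 ≈ 37,579.6343.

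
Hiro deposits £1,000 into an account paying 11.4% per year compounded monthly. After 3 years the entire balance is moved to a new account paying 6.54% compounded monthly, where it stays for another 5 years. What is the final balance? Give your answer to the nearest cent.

£1,947.41

Phase 1: 1,000·(1 + 0.0095)^36 ≈ 1,405.4896.
Phase 2: 1,405.4896·(1 + 0.00545)^60 ≈ 1,947.4053.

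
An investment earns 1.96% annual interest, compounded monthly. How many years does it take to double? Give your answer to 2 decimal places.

(1 + 0.00163333)^(12t) = 2.
12t = ln 2 / ln(1 + 0.00163333) ≈ 0.69315/0.001632 ≈ 424.7223.
t ≈ 35.3935.

35.39 years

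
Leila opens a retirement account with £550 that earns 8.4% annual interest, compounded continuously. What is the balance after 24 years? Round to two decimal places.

£4,129.53

A = P·e^(rt) = 550·e^(0.084·24) = 550·e^2.016.
e^2.016 ≈ 7.50823186, so A ≈ 4,129.5275.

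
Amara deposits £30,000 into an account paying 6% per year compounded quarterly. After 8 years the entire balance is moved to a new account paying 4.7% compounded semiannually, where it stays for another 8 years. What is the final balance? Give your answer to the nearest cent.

£70,055.16

After 8 years at 6%: 30,000 × 1.6103243202 ≈ 48,309.7296.
Then 8 years at 4.7%: 48,309.7296 × 1.4501253746 ≈ 70,055.1647.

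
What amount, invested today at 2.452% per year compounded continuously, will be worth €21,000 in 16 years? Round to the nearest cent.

P = A·e^(−rt) = 21,000·e^(−0.39232).
e^(−0.39232) ≈ 0.67548792324, so P ≈ 14,185.2464.

€14,185.25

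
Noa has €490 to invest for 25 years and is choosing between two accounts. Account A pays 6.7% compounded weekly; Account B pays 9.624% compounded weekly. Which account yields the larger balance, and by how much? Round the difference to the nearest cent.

Account A growth factor: (1 + 0.067/52)^1300 ≈ 5.333042173; balance ≈ 2,613.1907.
Account B growth factor: (1 + 0.09624/52)^1300 ≈ 11.06488154; balance ≈ 5,421.7920.
Account B is larger by 2,808.6013.

Account B, by €2,808.60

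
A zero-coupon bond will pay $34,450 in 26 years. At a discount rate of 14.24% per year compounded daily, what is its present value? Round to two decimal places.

Growth factor = (1 + 0.1424/365)^9490 ≈ 40.515230543.
P = 34,450/40.515230543 ≈ 850.2975.

$850.30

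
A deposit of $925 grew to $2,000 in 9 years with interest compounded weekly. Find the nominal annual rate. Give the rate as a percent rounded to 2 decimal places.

The 468-period growth factor is 2,000/925 = 2.16216.
r/52 = 2.16216^(1/468) − 1 ≈ 0.00164903, so r ≈ 52·0.00164903 = 8.57494%.

8.57%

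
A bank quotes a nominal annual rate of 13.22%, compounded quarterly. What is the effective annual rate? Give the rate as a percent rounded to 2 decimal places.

13.89%

EAR = (1 + 13.22%/4)^4 − 1 = (1 + 0.03305)^4 − 1.
(1 + 0.03305)^4 ≈ 1.138899, so EAR ≈ 13.88994%.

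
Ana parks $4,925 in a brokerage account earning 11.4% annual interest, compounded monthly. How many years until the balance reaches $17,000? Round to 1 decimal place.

We need (1 + 0.0095)^(12t) = 3.4518, so 12t = ln 3.4518 / ln 1.0095 ≈ 131.0278.
t ≈ 131.0278/12 = 10.9190 years.

10.9 years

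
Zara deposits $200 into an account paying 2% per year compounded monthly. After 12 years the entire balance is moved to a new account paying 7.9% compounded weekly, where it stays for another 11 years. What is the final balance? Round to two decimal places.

Phase 1: 200·(1 + 0.02/12)^144 ≈ 254.1990.
Phase 2: 254.1990·(1 + 0.079/52)^572 ≈ 605.7444.

$605.74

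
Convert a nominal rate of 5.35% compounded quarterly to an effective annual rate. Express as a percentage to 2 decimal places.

One year is 4 periods at 0.013375 each: (1 + 0.013375)^4 ≈ 1.054583.
EAR = 1.054583 − 1 ≈ 5.45829%.

5.46%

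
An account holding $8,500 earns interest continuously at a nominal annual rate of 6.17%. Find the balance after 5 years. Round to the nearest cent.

A = P·e^(rt) = 8,500·e^(0.0617·5) = 8,500·e^0.3085.
e^0.3085 ≈ 1.3613815095, so A ≈ 11,571.7428.

$11,571.74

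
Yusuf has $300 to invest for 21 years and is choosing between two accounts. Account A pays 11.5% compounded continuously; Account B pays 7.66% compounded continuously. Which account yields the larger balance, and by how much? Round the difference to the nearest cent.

Account A, by $1,858.19

Account A growth factor: e^(0.115·21) = e^2.415 ≈ 11.18977036; balance ≈ 3,356.9311.
Account B growth factor: e^(0.0766·21) = e^1.6086 ≈ 4.995812193; balance ≈ 1,498.7437.
Account A is larger by 1,858.1874.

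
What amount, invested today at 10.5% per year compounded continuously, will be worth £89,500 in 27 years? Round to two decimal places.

P = A·e^(−rt) = 89,500·e^(−2.835).
e^(−2.835) ≈ 0.058718525834, so P ≈ 5,255.3081.

£5,255.31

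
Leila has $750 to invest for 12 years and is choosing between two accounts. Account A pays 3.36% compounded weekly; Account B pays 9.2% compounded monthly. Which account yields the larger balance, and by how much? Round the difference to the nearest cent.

A: (1 + 0.0336/52)^624 ≈ 1.496411325, so 750 × 1.496411325 ≈ 1,122.3085.
B: (1 + 0.092/12)^144 ≈ 3.003533733, so 750 × 3.003533733 ≈ 2,252.6503.
Difference ≈ 1,130.3418 in favor of B.

Account B, by $1,130.34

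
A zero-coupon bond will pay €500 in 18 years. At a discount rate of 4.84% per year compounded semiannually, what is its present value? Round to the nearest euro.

€211

Growth factor = (1 + 0.0242)^36 ≈ 2.36511234.
P = 500/2.36511234 ≈ 211.4064.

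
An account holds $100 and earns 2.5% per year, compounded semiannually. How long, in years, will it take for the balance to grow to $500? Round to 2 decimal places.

64.78 years

(1 + 0.0125)^(2t) = 500/100 = 5.
2t·ln(1 + 0.0125) = ln(5); 2t = 1.6094/0.0124225 ≈ 129.5581.
t ≈ 64.7790 years.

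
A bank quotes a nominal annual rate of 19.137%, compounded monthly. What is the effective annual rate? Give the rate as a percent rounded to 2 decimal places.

20.91%

EAR = (1 + 19.137%/12)^12 − 1 = (1 + 0.0159475)^12 − 1.
(1 + 0.0159475)^12 ≈ 1.20908, so EAR ≈ 20.90804%.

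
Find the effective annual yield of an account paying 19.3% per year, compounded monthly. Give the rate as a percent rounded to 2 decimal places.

EAR = (1 + 19.3%/12)^12 − 1 = (1 + 0.0160833)^12 − 1.
(1 + 0.0160833)^12 ≈ 1.211022, so EAR ≈ 21.10217%.

21.10%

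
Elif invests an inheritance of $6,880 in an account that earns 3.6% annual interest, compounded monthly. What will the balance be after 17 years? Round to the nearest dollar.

Periodic rate = 3.6%/12 = 0.003; periods = 12·17 = 204.
A = 6,880·(1 + 0.003)^204 ≈ 6,880·1.8424271984 ≈ 12,675.8991.

$12,676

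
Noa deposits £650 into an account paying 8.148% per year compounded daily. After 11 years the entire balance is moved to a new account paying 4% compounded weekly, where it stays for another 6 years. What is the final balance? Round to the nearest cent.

Phase 1: 650·(1 + 0.08148/365)^4015 ≈ 1,592.6464.
Phase 2: 1,592.6464·(1 + 0.04/52)^312 ≈ 2,024.4636.

£2,024.46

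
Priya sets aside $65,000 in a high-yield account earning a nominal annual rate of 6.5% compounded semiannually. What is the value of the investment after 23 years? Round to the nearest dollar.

Growth factor = (1 + 0.0325)^46 ≈ 4.35454492164.
A ≈ 65,000 × 4.35454492164 ≈ 283,045.4199.

$283,045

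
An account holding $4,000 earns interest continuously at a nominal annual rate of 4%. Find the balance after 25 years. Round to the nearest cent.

A = P·e^(rt) = 4,000·e^(0.04·25) = 4,000·e^1.
e^1 ≈ 2.7182818285, so A ≈ 10,873.1273.

$10,873.13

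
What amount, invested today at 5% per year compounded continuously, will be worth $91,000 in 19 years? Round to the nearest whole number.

P = A·e^(−rt) = 91,000·e^(−0.95).
e^(−0.95) ≈ 0.38674102345, so P ≈ 35,193.4331.

$35,193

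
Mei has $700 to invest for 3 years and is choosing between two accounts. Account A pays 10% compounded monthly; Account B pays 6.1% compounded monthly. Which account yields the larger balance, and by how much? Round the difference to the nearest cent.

A: (1 + 0.1/12)^36 ≈ 1.34818184, so 700 × 1.34818184 ≈ 943.7273.
B: (1 + 0.061/12)^36 ≈ 1.20025789, so 700 × 1.20025789 ≈ 840.1805.
Difference ≈ 103.5468 in favor of A.

Account A, by $103.55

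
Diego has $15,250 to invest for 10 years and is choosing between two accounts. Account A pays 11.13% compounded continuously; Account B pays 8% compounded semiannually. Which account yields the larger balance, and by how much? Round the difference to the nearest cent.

Account A, by $12,998.37

A: e^(0.1113·10) = e^1.113 ≈ 3.0434751379, so 15,250 × 3.0434751379 ≈ 46,412.9959.
B: (1 + 0.04)^20 ≈ 2.191123143, so 15,250 × 2.191123143 ≈ 33,414.6279.
Difference ≈ 12,998.3679 in favor of A.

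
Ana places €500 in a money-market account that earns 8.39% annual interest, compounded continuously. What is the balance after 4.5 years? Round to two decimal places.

€729.35

A = P·e^(rt) = 500·e^(0.0839·4.5) = 500·e^0.37755.
e^0.37755 ≈ 1.45870638, so A ≈ 729.3532.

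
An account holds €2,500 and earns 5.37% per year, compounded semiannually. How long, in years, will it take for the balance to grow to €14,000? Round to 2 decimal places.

32.51 years

(1 + 0.02685)^(2t) = 14,000/2,500 = 5.6.
2t·ln(1 + 0.02685) = ln(5.6); 2t = 1.7228/0.0264959 ≈ 65.0202.
t ≈ 32.5101 years.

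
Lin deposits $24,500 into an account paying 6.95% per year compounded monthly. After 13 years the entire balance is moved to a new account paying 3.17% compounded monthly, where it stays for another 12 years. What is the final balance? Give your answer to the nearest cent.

After 13 years at 6.95%: 24,500 × 2.4618021747 ≈ 60,314.1533.
Then 12 years at 3.17%: 60,314.1533 × 1.4621360846 ≈ 88,187.4999.

$88,187.50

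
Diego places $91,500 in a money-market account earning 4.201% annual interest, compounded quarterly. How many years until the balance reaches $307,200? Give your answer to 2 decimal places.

We need (1 + 0.0105025)^(4t) = 3.3574, so 4t = ln 3.3574 / ln 1.010503 ≈ 115.9256.
t ≈ 115.9256/4 = 28.9814 years.

28.98 years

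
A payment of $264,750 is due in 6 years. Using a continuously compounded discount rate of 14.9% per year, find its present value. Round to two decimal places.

$108,287.09

P = A·e^(−rt) = 264,750·e^(−0.894).
e^(−0.894) ≈ 0.409016410611, so P ≈ 108,287.0947.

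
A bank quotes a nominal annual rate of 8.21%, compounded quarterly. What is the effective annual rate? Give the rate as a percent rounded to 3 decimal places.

8.466%

One year is 4 periods at 0.020525 each: (1 + 0.020525)^4 ≈ 1.084662.
EAR = 1.084662 − 1 ≈ 8.46624%.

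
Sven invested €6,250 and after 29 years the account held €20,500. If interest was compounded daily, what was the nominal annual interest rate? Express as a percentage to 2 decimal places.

The 10585-period growth factor is 20,500/6,250 = 3.28.
r/365 = 3.28^(1/10585) − 1 ≈ 0.000112226, so r ≈ 365·0.000112226 = 4.09624%.

4.10%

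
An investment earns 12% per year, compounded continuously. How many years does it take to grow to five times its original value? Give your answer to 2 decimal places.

13.41 years

e^(0.12t) = 5, so 0.12t = ln 5 ≈ 1.6094.
t ≈ 1.6094/0.12 ≈ 13.4120.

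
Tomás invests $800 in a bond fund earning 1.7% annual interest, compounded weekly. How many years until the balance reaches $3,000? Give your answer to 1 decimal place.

We need (1 + 0.000326923)^(52t) = 3.75, so 52t = ln 3.75 / ln 1.000327 ≈ 4043.6787.
t ≈ 4043.6787/52 = 77.7631 years.

77.8 years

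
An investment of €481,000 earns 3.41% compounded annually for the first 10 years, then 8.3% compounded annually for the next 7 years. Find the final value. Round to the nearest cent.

After 10 years at 3.41%: 481,000 × 1.398380571001 ≈ 672,621.0547.
Then 7 years at 8.3%: 672,621.0547 × 1.747427621807 ≈ 1,175,356.6099.

€1,175,356.61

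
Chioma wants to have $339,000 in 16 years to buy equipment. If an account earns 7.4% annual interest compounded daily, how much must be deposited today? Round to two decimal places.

Growth factor = (1 + 0.074/365)^5840 ≈ 3.26702568422.
P = 339,000/3.26702568422 ≈ 103,764.1062.

$103,764.11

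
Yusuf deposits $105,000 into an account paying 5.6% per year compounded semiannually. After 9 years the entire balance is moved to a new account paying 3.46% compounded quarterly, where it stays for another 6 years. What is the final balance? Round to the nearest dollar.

$212,245

After 9 years at 5.6%: 105,000 × 1.64390253006 ≈ 172,609.7657.
Then 6 years at 3.46%: 172,609.7657 × 1.22962257703 ≈ 212,244.8649.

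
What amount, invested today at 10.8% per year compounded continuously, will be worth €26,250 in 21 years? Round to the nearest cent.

P = A·e^(−rt) = 26,250·e^(−2.268).
e^(−2.268) ≈ 0.10351901121, so P ≈ 2,717.3740.

€2,717.37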